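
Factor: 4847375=5^3*13^1*19^1* 157^1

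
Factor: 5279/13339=5279^1*13339^( - 1)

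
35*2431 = 85085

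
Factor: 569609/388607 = 19^( -1)*113^( -1 )*181^( - 1) * 569609^1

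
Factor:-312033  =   - 3^1*47^1*2213^1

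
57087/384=19029/128 = 148.66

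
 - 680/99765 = -136/19953=-0.01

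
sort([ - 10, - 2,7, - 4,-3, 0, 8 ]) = [- 10, - 4 , - 3, - 2,0,7,8]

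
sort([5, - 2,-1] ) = [ - 2, - 1, 5]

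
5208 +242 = 5450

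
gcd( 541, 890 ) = 1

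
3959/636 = 6 + 143/636 = 6.22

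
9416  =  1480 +7936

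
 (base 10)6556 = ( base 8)14634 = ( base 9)8884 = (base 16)199C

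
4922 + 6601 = 11523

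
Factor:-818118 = -2^1*3^2*7^1*43^1 * 151^1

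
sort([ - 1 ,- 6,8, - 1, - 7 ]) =[ - 7, - 6, - 1, - 1,8 ]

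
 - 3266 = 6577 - 9843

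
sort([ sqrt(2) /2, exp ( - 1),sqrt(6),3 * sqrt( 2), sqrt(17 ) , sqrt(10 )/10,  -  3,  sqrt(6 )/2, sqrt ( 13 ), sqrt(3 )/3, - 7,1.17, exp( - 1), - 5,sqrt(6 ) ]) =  [ - 7, - 5, - 3, sqrt (10 )/10,exp( - 1 ), exp( - 1 ),sqrt( 3) /3,sqrt(2 )/2, 1.17,sqrt ( 6)/2, sqrt( 6),sqrt( 6), sqrt( 13 ), sqrt(17), 3*sqrt( 2) ]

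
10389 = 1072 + 9317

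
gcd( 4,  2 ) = 2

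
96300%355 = 95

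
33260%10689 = 1193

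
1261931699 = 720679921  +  541251778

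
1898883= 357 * 5319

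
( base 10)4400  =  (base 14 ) 1864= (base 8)10460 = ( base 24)7f8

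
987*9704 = 9577848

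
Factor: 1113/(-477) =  -7/3 = - 3^( - 1 ) * 7^1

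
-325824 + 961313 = 635489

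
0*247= 0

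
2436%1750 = 686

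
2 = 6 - 4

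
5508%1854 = 1800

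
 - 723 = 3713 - 4436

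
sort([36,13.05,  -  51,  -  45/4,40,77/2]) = [-51, -45/4,13.05,36,77/2,40] 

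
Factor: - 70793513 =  - 7^1 *10113359^1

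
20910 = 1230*17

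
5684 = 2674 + 3010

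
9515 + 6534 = 16049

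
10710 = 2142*5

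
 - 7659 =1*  ( - 7659 )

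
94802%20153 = 14190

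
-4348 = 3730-8078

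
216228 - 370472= - 154244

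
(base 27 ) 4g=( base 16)7c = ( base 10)124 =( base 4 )1330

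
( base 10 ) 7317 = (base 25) bhh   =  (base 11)5552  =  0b1110010010101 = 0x1C95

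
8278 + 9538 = 17816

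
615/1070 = 123/214 = 0.57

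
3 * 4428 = 13284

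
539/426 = 539/426 = 1.27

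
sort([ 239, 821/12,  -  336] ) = [ - 336,821/12,239]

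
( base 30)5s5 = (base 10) 5345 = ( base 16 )14E1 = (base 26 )7NF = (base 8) 12341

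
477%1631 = 477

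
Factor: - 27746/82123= - 2^1*41^( - 1)*2003^( - 1)*13873^1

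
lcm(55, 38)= 2090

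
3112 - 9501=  - 6389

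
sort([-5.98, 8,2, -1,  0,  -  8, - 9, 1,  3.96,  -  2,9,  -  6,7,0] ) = [  -  9, - 8, - 6,-5.98,-2,  -  1,0 , 0, 1, 2,  3.96, 7, 8, 9]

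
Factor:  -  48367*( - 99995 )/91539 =3^( - 2)*5^1*11^1* 1453^( - 1)*2857^1*4397^1 = 690922595/13077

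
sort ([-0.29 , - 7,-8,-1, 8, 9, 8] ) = [-8,-7, - 1,-0.29, 8 , 8,9] 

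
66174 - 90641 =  - 24467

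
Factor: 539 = 7^2*11^1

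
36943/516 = 71+307/516 = 71.59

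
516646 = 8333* 62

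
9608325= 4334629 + 5273696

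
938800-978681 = -39881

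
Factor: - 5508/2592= - 2^( - 3)*17^1 = - 17/8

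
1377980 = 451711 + 926269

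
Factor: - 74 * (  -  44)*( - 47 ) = - 2^3* 11^1*37^1*47^1 = - 153032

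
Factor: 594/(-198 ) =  - 3^1 = -3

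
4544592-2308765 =2235827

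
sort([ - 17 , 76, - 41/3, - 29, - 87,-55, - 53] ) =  [  -  87, - 55, - 53  , - 29, - 17,-41/3, 76]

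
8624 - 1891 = 6733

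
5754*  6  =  34524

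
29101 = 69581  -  40480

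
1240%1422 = 1240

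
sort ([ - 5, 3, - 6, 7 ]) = [ - 6, - 5,3 , 7 ] 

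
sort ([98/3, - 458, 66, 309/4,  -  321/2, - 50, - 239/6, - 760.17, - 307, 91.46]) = [- 760.17, - 458, - 307,-321/2,-50, - 239/6 , 98/3, 66, 309/4,  91.46 ] 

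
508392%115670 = 45712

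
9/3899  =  9/3899 = 0.00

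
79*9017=712343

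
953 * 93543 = 89146479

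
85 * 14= 1190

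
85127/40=2128 + 7/40 = 2128.18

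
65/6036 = 65/6036 = 0.01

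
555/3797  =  555/3797 = 0.15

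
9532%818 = 534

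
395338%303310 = 92028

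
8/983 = 8/983 = 0.01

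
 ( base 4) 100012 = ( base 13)613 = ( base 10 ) 1030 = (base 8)2006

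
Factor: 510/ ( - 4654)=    - 3^1 * 5^1 * 13^ ( - 1) * 17^1*179^(-1 ) =- 255/2327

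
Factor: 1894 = 2^1*947^1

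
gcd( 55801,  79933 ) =1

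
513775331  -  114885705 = 398889626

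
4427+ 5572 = 9999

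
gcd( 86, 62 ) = 2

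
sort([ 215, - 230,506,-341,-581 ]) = [-581, - 341,-230,215,506]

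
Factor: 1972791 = 3^2 * 109^1 * 2011^1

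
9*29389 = 264501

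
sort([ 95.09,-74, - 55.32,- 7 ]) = [ - 74, - 55.32, - 7,95.09]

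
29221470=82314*355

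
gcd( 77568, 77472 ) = 96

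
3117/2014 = 3117/2014 = 1.55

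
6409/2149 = 2 + 2111/2149 =2.98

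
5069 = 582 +4487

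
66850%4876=3462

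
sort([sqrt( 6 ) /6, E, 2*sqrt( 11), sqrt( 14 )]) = [sqrt( 6 ) /6, E, sqrt(14 ),  2* sqrt( 11) ] 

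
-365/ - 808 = 365/808  =  0.45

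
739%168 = 67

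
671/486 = 1+ 185/486   =  1.38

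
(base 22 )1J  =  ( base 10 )41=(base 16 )29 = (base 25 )1g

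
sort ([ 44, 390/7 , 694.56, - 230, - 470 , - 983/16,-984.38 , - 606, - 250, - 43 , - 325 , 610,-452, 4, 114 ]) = [ - 984.38, - 606, - 470, - 452 , - 325, - 250, - 230,- 983/16, - 43 , 4, 44,390/7,114, 610, 694.56 ] 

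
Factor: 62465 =5^1 *13^1*31^2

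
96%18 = 6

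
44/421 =44/421 = 0.10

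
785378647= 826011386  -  40632739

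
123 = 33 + 90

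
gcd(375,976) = 1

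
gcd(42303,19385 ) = 1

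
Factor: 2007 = 3^2*223^1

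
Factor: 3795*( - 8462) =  - 32113290 = - 2^1 * 3^1*5^1 * 11^1*23^1 * 4231^1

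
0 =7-7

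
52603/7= 52603/7 = 7514.71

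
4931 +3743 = 8674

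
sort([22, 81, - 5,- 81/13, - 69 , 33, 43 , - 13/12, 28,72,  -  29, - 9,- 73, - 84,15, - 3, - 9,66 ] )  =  [ - 84,-73,-69,-29, - 9, - 9,- 81/13, - 5, - 3, - 13/12,15,  22,28, 33,43, 66,72, 81 ]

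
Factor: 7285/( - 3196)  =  -2^(-2)*5^1*17^(-1)*31^1  =  -155/68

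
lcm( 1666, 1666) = 1666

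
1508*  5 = 7540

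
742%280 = 182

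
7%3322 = 7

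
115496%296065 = 115496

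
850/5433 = 850/5433 = 0.16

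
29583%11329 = 6925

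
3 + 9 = 12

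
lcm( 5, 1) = 5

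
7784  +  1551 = 9335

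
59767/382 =156  +  175/382 = 156.46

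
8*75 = 600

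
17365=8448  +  8917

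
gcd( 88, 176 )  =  88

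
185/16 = 11 + 9/16 = 11.56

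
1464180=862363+601817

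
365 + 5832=6197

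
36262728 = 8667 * 4184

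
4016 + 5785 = 9801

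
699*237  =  165663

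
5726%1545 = 1091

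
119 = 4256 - 4137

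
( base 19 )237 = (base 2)1100010010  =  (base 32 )OI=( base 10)786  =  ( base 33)NR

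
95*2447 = 232465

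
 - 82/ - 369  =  2/9 = 0.22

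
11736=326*36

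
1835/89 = 1835/89  =  20.62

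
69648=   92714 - 23066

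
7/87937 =7/87937 = 0.00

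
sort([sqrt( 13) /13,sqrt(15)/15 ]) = [sqrt(15)/15,  sqrt( 13 )/13]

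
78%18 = 6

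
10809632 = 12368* 874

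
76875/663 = 115+210/221 = 115.95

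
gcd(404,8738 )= 2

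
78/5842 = 39/2921 =0.01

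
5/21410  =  1/4282=   0.00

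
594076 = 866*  686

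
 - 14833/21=-707 + 2/3 = - 706.33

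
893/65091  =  893/65091=0.01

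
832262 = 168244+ 664018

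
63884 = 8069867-8005983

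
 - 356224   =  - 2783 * 128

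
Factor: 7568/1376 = 2^( - 1 )*11^1 = 11/2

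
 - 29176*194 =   -  5660144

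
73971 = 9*8219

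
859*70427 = 60496793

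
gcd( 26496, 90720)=288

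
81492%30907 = 19678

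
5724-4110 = 1614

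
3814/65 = 58 + 44/65 = 58.68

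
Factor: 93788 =2^2 *23447^1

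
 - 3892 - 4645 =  - 8537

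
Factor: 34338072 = 2^3*3^1*37^1  *  38669^1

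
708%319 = 70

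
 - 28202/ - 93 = 28202/93 = 303.25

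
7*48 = 336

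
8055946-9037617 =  - 981671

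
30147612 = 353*85404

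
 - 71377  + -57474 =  - 128851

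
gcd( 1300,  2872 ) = 4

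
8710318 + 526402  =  9236720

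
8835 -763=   8072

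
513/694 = 513/694   =  0.74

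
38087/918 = 41+449/918 = 41.49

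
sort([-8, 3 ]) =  [- 8,3]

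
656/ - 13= -656/13 = - 50.46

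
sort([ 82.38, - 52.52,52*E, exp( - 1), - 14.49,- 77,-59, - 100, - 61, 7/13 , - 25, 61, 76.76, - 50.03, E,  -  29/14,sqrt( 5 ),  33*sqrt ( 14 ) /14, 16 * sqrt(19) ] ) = [ - 100, - 77, - 61, - 59, - 52.52, - 50.03, - 25,  -  14.49, - 29/14, exp( - 1 ), 7/13,sqrt( 5),E, 33*sqrt( 14)/14 , 61,16 * sqrt(19),76.76, 82.38,52*E]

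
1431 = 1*1431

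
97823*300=29346900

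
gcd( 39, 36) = 3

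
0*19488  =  0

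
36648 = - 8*(  -  4581 ) 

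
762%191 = 189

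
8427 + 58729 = 67156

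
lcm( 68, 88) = 1496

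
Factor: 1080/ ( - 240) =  -2^ ( - 1 )*3^2 = - 9/2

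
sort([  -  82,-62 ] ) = [-82, - 62 ]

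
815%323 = 169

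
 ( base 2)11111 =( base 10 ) 31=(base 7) 43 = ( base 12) 27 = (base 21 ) 1A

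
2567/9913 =2567/9913 = 0.26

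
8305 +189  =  8494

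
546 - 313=233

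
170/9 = 170/9=18.89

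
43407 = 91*477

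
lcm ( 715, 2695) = 35035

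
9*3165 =28485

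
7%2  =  1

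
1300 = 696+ 604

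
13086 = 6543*2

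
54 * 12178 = 657612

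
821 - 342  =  479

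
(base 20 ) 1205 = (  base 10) 8805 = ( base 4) 2021211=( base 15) 2920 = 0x2265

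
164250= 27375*6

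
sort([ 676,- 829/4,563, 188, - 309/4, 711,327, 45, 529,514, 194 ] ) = [ - 829/4, - 309/4, 45, 188 , 194,327, 514,529,563,676,711]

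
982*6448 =6331936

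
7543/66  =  114 + 19/66 = 114.29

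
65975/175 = 377 = 377.00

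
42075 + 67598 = 109673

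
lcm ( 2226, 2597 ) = 15582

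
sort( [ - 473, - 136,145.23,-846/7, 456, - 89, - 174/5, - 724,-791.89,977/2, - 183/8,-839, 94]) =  [ - 839,  -  791.89 , - 724, - 473, - 136, - 846/7,- 89, - 174/5, -183/8, 94, 145.23,456,977/2]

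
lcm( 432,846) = 20304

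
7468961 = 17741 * 421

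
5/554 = 5/554 =0.01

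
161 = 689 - 528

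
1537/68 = 22  +  41/68=22.60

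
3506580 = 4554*770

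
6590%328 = 30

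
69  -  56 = 13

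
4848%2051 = 746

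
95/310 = 19/62 =0.31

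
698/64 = 10+29/32  =  10.91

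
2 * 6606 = 13212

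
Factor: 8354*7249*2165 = 131108386090   =  2^1*5^1*11^1*433^1*659^1*4177^1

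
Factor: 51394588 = 2^2*7^1 * 181^1 * 10141^1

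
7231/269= 7231/269 = 26.88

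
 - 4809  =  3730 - 8539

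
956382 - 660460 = 295922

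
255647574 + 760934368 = 1016581942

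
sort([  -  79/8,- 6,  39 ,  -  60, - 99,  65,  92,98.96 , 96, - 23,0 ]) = [ - 99, - 60,  -  23,  -  79/8, - 6,0, 39, 65,92, 96, 98.96]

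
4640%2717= 1923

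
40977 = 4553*9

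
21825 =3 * 7275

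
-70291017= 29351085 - 99642102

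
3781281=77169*49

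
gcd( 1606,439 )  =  1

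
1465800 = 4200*349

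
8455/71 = 119+6/71  =  119.08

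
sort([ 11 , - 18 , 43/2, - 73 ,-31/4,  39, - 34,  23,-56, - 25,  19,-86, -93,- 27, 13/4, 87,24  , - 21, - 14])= [-93 ,-86,-73,-56,-34, - 27, - 25,-21,-18, - 14,- 31/4,13/4,  11, 19, 43/2,23, 24,39,87] 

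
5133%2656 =2477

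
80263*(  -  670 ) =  -53776210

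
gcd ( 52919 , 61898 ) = 1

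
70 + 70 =140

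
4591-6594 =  - 2003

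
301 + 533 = 834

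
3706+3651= 7357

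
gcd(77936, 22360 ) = 8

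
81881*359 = 29395279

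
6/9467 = 6/9467 = 0.00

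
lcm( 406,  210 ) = 6090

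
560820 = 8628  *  65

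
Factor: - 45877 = -13^1*3529^1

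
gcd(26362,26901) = 49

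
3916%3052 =864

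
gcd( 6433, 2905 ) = 7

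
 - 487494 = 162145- 649639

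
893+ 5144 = 6037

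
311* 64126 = 19943186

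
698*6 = 4188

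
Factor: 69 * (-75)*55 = - 284625 = -3^2*5^3*11^1*23^1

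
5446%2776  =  2670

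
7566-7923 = -357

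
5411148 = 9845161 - 4434013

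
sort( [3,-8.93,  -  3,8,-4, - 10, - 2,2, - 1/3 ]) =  [ - 10,-8.93, - 4, - 3, - 2, - 1/3,2,3,8] 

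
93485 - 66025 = 27460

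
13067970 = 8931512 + 4136458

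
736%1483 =736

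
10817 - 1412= 9405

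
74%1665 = 74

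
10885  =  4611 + 6274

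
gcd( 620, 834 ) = 2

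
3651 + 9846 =13497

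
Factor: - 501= - 3^1* 167^1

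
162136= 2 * 81068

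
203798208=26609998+177188210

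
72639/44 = 72639/44 = 1650.89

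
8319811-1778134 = 6541677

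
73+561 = 634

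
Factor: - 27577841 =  - 27577841^1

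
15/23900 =3/4780 = 0.00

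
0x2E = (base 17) 2C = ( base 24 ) 1m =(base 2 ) 101110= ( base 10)46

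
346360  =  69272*5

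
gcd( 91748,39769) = 1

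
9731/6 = 1621 + 5/6 = 1621.83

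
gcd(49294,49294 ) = 49294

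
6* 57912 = 347472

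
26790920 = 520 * 51521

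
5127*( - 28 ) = - 143556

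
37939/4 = 9484 + 3/4 = 9484.75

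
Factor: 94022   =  2^1*53^1*887^1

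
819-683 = 136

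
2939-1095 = 1844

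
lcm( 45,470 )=4230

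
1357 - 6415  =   - 5058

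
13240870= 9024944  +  4215926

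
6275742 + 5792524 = 12068266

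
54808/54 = 1014+26/27 = 1014.96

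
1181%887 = 294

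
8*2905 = 23240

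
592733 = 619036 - 26303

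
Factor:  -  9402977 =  - 239^1  *  39343^1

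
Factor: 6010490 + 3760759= 9771249  =  3^1*3257083^1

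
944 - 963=  -  19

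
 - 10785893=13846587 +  - 24632480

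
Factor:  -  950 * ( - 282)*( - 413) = -2^2*3^1*5^2 *7^1*19^1 * 47^1*59^1= - 110642700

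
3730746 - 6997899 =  - 3267153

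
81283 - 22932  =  58351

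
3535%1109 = 208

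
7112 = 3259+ 3853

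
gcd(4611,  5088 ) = 159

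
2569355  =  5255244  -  2685889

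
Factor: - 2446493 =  - 7^1*349499^1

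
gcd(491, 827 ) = 1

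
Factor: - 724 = - 2^2*181^1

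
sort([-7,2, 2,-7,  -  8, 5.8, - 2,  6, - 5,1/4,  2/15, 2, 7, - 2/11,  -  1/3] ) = [ - 8,-7,  -  7,-5 , - 2, - 1/3, - 2/11, 2/15,1/4, 2, 2,  2,  5.8, 6, 7] 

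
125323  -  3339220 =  - 3213897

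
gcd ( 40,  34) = 2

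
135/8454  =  45/2818 = 0.02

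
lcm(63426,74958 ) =824538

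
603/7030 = 603/7030 = 0.09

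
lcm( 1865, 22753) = 113765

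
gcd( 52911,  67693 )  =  1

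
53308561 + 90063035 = 143371596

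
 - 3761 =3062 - 6823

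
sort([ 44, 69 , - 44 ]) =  [-44, 44,69 ] 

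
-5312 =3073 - 8385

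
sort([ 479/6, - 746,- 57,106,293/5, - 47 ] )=[ - 746 , - 57, - 47,293/5,479/6,106 ]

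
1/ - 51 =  - 1+ 50/51 = -0.02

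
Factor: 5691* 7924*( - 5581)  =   -251677896204=- 2^2*3^1*7^2*271^1*283^1* 5581^1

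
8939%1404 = 515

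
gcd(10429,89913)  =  1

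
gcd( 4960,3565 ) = 155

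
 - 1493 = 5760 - 7253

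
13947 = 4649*3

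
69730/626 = 111 + 122/313 = 111.39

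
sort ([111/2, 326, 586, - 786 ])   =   [ - 786  ,  111/2,326, 586 ] 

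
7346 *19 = 139574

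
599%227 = 145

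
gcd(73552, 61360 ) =16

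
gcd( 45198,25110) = 5022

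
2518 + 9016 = 11534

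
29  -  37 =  - 8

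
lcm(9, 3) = 9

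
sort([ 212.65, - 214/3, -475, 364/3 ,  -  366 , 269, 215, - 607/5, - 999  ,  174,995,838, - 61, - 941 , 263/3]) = [ - 999, - 941 , - 475,-366, - 607/5, - 214/3, - 61,263/3,364/3, 174, 212.65 , 215, 269, 838, 995]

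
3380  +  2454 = 5834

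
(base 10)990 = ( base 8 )1736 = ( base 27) 19I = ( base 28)17A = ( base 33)u0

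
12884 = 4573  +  8311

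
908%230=218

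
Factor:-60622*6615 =-2^1 * 3^3 *5^1*7^2*17^1*1783^1 = - 401014530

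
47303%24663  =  22640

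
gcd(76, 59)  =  1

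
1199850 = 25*47994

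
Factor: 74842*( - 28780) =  - 2^3*5^1*23^1*1439^1*1627^1  =  - 2153952760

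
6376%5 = 1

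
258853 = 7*36979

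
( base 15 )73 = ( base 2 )1101100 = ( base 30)3I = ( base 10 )108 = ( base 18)60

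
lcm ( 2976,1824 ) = 56544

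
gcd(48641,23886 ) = 1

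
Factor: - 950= - 2^1*5^2*19^1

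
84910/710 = 8491/71 = 119.59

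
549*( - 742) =- 407358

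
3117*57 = 177669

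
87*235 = 20445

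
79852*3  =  239556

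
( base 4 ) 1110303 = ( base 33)4WF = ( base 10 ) 5427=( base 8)12463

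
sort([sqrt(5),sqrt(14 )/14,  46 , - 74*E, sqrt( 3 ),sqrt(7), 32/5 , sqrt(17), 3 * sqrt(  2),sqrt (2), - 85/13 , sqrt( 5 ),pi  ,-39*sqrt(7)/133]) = [ - 74 * E, - 85/13, - 39*sqrt( 7)/133, sqrt( 14)/14,sqrt ( 2),sqrt( 3),sqrt( 5 ),sqrt( 5),  sqrt( 7),pi , sqrt( 17), 3 *sqrt( 2), 32/5,46]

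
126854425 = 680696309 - 553841884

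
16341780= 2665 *6132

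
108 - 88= 20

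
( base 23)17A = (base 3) 221221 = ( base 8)1274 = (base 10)700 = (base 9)857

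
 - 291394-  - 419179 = 127785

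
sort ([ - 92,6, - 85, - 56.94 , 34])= [-92,- 85, - 56.94,  6, 34] 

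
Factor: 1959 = 3^1*653^1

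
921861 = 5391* 171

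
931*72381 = 67386711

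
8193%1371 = 1338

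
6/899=6/899= 0.01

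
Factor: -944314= - 2^1*  7^1*37^1*1823^1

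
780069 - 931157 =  - 151088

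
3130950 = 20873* 150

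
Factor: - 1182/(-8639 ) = 2^1*3^1*53^( - 1 ) * 163^( - 1 )*197^1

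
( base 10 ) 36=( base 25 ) 1b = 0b100100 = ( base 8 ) 44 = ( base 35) 11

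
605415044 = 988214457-382799413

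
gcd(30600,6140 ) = 20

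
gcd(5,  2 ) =1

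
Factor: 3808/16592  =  2^1*7^1*61^(-1)= 14/61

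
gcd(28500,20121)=57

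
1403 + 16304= 17707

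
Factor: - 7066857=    - 3^1*7^1*487^1*691^1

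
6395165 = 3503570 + 2891595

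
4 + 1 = 5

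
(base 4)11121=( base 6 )1333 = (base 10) 345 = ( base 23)F0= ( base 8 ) 531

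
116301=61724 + 54577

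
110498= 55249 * 2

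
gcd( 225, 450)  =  225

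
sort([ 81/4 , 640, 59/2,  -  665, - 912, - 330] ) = [ - 912, - 665, - 330,81/4, 59/2, 640 ]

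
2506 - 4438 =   -  1932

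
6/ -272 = -3/136 = - 0.02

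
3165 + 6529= 9694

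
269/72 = 269/72 = 3.74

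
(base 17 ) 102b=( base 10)4958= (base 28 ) 692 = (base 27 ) 6LH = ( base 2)1001101011110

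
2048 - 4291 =-2243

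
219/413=219/413 = 0.53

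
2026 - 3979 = -1953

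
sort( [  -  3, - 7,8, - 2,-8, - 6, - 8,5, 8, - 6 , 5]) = [ - 8, - 8,- 7, - 6, - 6, -3, - 2,  5 , 5, 8, 8 ] 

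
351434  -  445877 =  - 94443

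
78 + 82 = 160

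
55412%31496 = 23916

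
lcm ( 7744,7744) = 7744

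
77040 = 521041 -444001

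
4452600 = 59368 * 75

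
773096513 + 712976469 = 1486072982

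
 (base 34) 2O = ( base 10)92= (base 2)1011100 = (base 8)134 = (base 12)78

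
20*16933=338660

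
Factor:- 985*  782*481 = - 2^1*5^1*13^1*17^1*23^1  *37^1*197^1 = - 370499870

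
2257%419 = 162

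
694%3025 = 694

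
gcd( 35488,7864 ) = 8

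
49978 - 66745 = -16767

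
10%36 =10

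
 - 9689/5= - 9689/5 =- 1937.80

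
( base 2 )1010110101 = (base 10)693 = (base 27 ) pi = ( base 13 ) 414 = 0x2b5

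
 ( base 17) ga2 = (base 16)12BC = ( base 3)20120122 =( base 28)638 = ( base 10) 4796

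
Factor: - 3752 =-2^3*7^1*67^1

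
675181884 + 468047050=1143228934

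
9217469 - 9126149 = 91320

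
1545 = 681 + 864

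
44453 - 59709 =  - 15256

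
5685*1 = 5685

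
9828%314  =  94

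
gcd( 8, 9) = 1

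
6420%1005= 390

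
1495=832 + 663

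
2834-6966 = -4132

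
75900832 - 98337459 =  - 22436627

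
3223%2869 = 354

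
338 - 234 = 104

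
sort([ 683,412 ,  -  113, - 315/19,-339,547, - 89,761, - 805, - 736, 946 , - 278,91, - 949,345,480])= [ - 949,  -  805, - 736, - 339, - 278, - 113,-89, - 315/19,91, 345,412, 480,547, 683,761,946 ] 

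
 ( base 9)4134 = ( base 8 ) 5724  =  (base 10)3028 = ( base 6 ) 22004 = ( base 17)a82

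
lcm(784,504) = 7056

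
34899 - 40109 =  - 5210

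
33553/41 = 33553/41  =  818.37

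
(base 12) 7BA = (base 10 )1150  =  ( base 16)47E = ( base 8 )2176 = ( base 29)1aj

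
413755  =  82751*5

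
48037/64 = 48037/64 = 750.58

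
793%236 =85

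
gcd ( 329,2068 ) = 47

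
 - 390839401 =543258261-934097662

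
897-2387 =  - 1490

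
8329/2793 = 2 + 2743/2793= 2.98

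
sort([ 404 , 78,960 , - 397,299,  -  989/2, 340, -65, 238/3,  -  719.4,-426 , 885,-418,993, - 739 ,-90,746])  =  [ - 739, - 719.4, - 989/2,-426 , - 418, - 397, - 90, - 65 , 78 , 238/3,299,340,404, 746, 885,960,993 ] 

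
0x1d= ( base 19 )1A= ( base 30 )t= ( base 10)29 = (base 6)45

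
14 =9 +5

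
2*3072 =6144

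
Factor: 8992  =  2^5*281^1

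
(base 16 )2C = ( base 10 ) 44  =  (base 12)38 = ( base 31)1D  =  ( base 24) 1K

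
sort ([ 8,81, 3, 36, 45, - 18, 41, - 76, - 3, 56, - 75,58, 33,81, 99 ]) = [ - 76, - 75, - 18, - 3,3,  8, 33, 36, 41, 45, 56, 58, 81, 81, 99]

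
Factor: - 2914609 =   -  113^1  *25793^1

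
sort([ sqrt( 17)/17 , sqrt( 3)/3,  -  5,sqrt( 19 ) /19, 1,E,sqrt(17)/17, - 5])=[  -  5,  -  5,sqrt (19 )/19,sqrt( 17)/17,sqrt( 17) /17, sqrt( 3 )/3, 1,E ] 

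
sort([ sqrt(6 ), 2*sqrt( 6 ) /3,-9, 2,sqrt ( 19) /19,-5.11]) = [ -9,-5.11, sqrt(19 )/19, 2*sqrt(6)/3,  2, sqrt( 6) ]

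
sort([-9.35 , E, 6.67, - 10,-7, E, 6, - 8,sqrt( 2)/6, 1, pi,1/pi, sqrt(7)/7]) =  [ - 10, - 9.35, -8, - 7, sqrt( 2)/6 , 1/pi, sqrt( 7) /7, 1, E, E, pi, 6, 6.67]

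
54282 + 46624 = 100906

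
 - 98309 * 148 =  - 14549732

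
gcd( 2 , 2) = 2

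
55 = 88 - 33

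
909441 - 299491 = 609950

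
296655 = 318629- 21974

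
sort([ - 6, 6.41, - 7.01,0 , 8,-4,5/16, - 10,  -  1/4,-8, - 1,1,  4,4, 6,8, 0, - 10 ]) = [  -  10 , - 10, - 8, - 7.01, - 6,-4, - 1,-1/4,0, 0, 5/16,1, 4,4,6,6.41,8,8] 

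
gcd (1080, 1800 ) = 360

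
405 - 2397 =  - 1992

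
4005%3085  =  920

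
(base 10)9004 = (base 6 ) 105404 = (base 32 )8PC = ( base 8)21454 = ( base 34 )7QS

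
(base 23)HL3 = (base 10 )9479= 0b10010100000111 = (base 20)13dj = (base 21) 10A8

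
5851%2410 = 1031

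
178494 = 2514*71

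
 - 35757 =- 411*87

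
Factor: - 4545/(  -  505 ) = 3^2 = 9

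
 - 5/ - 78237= 5/78237 = 0.00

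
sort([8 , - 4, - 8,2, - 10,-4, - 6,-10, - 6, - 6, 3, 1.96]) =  [- 10, - 10, - 8,  -  6,  -  6, - 6, - 4, - 4, 1.96 , 2, 3,8 ] 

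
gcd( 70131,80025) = 291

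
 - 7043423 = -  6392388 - 651035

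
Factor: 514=2^1*257^1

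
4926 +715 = 5641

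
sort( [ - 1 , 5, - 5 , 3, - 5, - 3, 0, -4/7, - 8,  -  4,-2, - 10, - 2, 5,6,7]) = [  -  10, - 8 , - 5,-5,  -  4, - 3, - 2, - 2,-1, - 4/7, 0, 3,5,5, 6, 7] 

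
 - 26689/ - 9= 2965 + 4/9 = 2965.44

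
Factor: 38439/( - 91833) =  - 3^1*7^( - 1 )*4271^1*4373^( - 1) = - 12813/30611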